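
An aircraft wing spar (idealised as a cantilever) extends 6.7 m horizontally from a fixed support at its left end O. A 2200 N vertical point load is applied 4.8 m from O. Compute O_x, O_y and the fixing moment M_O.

O_x = 0, O_y = 2200 N, M_O = 10560 N·m

ΣF_x = 0: O_x = 0.
ΣF_y = 0: O_y − 2200 = 0 → O_y = 2200 N.
ΣM about O: M_O − 2200·4.8 = 0 → M_O = 10560 N·m.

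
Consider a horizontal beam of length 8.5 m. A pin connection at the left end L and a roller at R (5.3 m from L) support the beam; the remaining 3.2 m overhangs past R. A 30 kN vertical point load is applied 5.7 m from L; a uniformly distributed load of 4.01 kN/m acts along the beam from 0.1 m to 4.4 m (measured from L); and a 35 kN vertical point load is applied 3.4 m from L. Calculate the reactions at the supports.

Resultant of the distributed load: 4.01 × 4.3 = 17.243 kN at 2.25 m from L.
Moments about L: R_y·5.3 − 30·5.7 − (4.01·4.3)·2.25 − 35·3.4 = 0 → R_y = 328.79675/5.3 = 62.0371 ≈ 62.04 kN.
ΣF_y = 0: L_y + 62.0371 − 30 − 4.01·4.3 − 35 = 0 → L_y = 20.21 kN.
ΣF_x = 0: no horizontal applied forces, so L_x = 0.

L_x = 0, L_y = 20.21 kN, R_y = 62.04 kN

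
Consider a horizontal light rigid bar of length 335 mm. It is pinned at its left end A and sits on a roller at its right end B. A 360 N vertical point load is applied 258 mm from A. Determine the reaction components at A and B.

A_x = 0, A_y = 82.75 N, B_y = 277.3 N

Taking moments about A: B_y·335 − 360·258 = 0 → B_y = 92880/335 = 277.254 ≈ 277.3 N.
ΣF_y = 0: A_y + 277.254 − 360 = 0 → A_y = 82.75 N.
ΣF_x = 0: no horizontal applied forces, so A_x = 0.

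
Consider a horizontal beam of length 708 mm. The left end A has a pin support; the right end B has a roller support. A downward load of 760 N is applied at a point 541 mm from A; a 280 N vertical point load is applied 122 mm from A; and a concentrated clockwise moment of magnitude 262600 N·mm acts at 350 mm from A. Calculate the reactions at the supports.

A_x = 0, A_y = 40.11 N, B_y = 999.9 N

ΣM about A: B_y·708 − 760·541 − 280·122 − 262600 = 0 → B_y = 707920/708 = 999.887 ≈ 999.9 N.
ΣF_y = 0: A_y + 999.887 − 760 − 280 = 0 → A_y = 40.11 N.
ΣF_x = 0: no horizontal applied forces, so A_x = 0.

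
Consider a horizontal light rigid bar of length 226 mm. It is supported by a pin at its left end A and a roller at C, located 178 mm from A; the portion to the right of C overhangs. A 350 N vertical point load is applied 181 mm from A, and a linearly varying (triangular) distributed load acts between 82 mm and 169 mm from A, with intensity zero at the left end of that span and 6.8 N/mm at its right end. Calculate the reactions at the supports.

A_x = 0, A_y = 57.25 N, C_y = 588.6 N

Resultant of the triangular load: ½ × 6.8 × 87 = 295.8 N, acting at 140 mm from A (one-third of the span from the peak).
Taking moments about A: C_y·178 − 350·181 − (½·6.8·87)·140 = 0 → C_y = 104762/178 = 588.551 ≈ 588.6 N.
ΣF_y = 0: A_y + 588.551 − 350 − ½·6.8·87 = 0 → A_y = 57.25 N.
ΣF_x = 0: no horizontal applied forces, so A_x = 0.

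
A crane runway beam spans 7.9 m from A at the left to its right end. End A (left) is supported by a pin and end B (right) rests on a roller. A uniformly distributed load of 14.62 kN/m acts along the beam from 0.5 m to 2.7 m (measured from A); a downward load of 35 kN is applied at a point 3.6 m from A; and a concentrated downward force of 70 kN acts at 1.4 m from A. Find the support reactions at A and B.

Resultant of the distributed load: 14.62 × 2.2 = 32.164 kN at 1.6 m from A.
Taking moments about A: B_y·7.9 − (14.62·2.2)·1.6 − 35·3.6 − 70·1.4 = 0 → B_y = 275.4624/7.9 = 34.8687 ≈ 34.87 kN.
ΣF_y = 0: A_y + 34.8687 − 14.62·2.2 − 35 − 70 = 0 → A_y = 102.3 kN.
ΣF_x = 0: no horizontal applied forces, so A_x = 0.

A_x = 0, A_y = 102.3 kN, B_y = 34.87 kN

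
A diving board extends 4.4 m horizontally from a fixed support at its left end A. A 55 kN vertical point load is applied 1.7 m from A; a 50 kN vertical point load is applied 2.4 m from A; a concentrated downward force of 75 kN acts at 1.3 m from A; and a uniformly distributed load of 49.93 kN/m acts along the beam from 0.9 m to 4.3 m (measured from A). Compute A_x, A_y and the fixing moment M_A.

Resultant of the distributed load: 49.93 × 3.4 = 169.762 kN at 2.6 m from A.
ΣF_x = 0: A_x = 0.
ΣF_y = 0: A_y − 55 − 50 − 75 − 49.93·3.4 = 0 → A_y = 349.8 kN.
ΣM about A: M_A − 55·1.7 − 50·2.4 − 75·1.3 − (49.93·3.4)·2.6 = 0 → M_A = 752.4 kN·m.

A_x = 0, A_y = 349.8 kN, M_A = 752.4 kN·m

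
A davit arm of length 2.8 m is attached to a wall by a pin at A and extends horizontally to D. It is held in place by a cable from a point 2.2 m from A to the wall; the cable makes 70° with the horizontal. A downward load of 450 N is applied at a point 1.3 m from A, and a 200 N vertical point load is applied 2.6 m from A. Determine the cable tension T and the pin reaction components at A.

ΣM about A: T·sin70°·2.2 − 450·1.3 − 200·2.6 = 0 → T = 1105/(2.2·0.939693) = 534.507 ≈ 534.5 N.
ΣF_x = 0: A_x − T·cos70° = 0 → A_x = 534.507 × 0.34202 = 182.8 N.
ΣF_y = 0: A_y + T·sin70° − 450 − 200 = 0 → A_y = 650 − 534.507 × 0.939693 = 147.7 N.

T = 534.5 N, A_x = 182.8 N, A_y = 147.7 N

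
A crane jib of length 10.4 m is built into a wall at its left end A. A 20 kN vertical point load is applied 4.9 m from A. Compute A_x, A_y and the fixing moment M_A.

A_x = 0, A_y = 20.00 kN, M_A = 98.00 kN·m

ΣF_x = 0: A_x = 0.
ΣF_y = 0: A_y − 20 = 0 → A_y = 20.00 kN.
ΣM about A: M_A − 20·4.9 = 0 → M_A = 98.00 kN·m.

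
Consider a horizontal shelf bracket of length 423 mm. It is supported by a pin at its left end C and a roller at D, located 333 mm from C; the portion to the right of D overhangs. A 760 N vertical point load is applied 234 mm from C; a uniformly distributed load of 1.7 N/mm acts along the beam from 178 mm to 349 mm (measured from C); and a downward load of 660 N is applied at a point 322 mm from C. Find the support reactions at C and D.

C_x = 0, C_y = 308.4 N, D_y = 1402 N

Resultant of the distributed load: 1.7 × 171 = 290.7 N at 263.5 mm from C.
Taking moments about C: D_y·333 − 760·234 − (1.7·171)·263.5 − 660·322 = 0 → D_y = 466959.45/333 = 1402.28 ≈ 1402 N.
ΣF_y = 0: C_y + 1402.28 − 760 − 1.7·171 − 660 = 0 → C_y = 308.4 N.
ΣF_x = 0: no horizontal applied forces, so C_x = 0.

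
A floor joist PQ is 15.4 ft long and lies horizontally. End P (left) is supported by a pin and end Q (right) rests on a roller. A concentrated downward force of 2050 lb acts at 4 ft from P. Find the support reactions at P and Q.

P_x = 0, P_y = 1518 lb, Q_y = 532.5 lb

Moments about P: Q_y·15.4 − 2050·4 = 0 → Q_y = 8200/15.4 = 532.468 ≈ 532.5 lb.
ΣF_y = 0: P_y + 532.468 − 2050 = 0 → P_y = 1518 lb.
ΣF_x = 0: no horizontal applied forces, so P_x = 0.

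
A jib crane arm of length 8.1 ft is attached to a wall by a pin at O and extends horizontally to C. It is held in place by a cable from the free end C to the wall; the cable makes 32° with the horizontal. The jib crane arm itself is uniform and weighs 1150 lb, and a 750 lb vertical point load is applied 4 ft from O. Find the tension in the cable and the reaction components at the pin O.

ΣM about O: T·sin32°·8.1 − 1150·4.05 − 750·4 = 0 → T = 7657.5/(8.1·0.529919) = 1783.99 ≈ 1784 lb.
ΣF_x = 0: O_x − T·cos32° = 0 → O_x = 1783.99 × 0.848048 = 1513 lb.
ΣF_y = 0: O_y + T·sin32° − 1150 − 750 = 0 → O_y = 1900 − 1783.99 × 0.529919 = 954.6 lb.

T = 1784 lb, O_x = 1513 lb, O_y = 954.6 lb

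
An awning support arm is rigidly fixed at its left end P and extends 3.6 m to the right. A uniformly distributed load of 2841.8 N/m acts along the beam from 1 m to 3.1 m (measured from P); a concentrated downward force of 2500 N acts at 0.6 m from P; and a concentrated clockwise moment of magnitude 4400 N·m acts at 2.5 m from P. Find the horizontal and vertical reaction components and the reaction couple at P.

Resultant of the distributed load: 2841.8 × 2.1 = 5967.78 N at 2.05 m from P.
ΣF_x = 0: P_x = 0.
ΣF_y = 0: P_y − 2841.8·2.1 − 2500 = 0 → P_y = 8468 N.
ΣM about P: M_P − (2841.8·2.1)·2.05 − 2500·0.6 − 4400 = 0 → M_P = 18130 N·m.

P_x = 0, P_y = 8468 N, M_P = 18130 N·m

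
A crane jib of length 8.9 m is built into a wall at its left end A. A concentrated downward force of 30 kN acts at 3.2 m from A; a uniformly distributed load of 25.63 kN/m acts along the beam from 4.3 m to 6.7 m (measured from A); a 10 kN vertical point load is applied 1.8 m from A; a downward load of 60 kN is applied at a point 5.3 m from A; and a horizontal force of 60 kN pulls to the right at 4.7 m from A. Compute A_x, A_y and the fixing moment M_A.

A_x = -60.00 kN, A_y = 161.5 kN, M_A = 770.3 kN·m

Resultant of the distributed load: 25.63 × 2.4 = 61.512 kN at 5.5 m from A.
ΣF_x = 0: A_x + 60 = 0 → A_x = -60.00 kN.
ΣF_y = 0: A_y − 30 − 25.63·2.4 − 10 − 60 = 0 → A_y = 161.5 kN.
ΣM about A: M_A − 30·3.2 − (25.63·2.4)·5.5 − 10·1.8 − 60·5.3 = 0 → M_A = 770.3 kN·m.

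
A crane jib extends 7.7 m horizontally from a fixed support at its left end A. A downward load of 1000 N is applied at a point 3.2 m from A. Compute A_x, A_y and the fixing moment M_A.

ΣF_x = 0: A_x = 0.
ΣF_y = 0: A_y − 1000 = 0 → A_y = 1000 N.
ΣM about A: M_A − 1000·3.2 = 0 → M_A = 3200 N·m.

A_x = 0, A_y = 1000 N, M_A = 3200 N·m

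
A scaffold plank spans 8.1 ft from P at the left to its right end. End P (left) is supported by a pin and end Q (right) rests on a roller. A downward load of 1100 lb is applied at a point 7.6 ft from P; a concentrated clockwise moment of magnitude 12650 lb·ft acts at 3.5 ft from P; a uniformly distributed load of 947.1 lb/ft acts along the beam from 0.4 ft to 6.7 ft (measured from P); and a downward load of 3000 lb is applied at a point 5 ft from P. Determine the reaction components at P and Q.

Resultant of the distributed load: 947.1 × 6.3 = 5966.73 lb at 3.55 ft from P.
Taking moments about P: Q_y·8.1 − 1100·7.6 − 12650 − (947.1·6.3)·3.55 − 3000·5 = 0 → Q_y = 57191.8915/8.1 = 7060.73 ≈ 7061 lb.
ΣF_y = 0: P_y + 7060.73 − 1100 − 947.1·6.3 − 3000 = 0 → P_y = 3006 lb.
ΣF_x = 0: no horizontal applied forces, so P_x = 0.

P_x = 0, P_y = 3006 lb, Q_y = 7061 lb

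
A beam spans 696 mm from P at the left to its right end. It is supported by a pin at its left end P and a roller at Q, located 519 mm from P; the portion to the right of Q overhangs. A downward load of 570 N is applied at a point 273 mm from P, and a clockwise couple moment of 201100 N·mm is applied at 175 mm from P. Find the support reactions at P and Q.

P_x = 0, P_y = -117.3 N, Q_y = 687.3 N

Moments about P: Q_y·519 − 570·273 − 201100 = 0 → Q_y = 356710/519 = 687.303 ≈ 687.3 N.
ΣF_y = 0: P_y + 687.303 − 570 = 0 → P_y = -117.3 N.
ΣF_x = 0: no horizontal applied forces, so P_x = 0.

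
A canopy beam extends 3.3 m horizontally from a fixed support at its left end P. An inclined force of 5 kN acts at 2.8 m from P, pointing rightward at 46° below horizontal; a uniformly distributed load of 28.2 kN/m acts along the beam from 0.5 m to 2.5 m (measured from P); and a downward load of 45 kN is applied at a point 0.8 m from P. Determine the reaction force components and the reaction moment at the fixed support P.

P_x = -3.473 kN, P_y = 105.0 kN, M_P = 130.7 kN·m

Resultant of the distributed load: 28.2 × 2 = 56.4 kN at 1.5 m from P.
ΣF_x = 0: P_x + 5·cos46° = 0 → P_x = -3.473 kN.
ΣF_y = 0: P_y − 5·sin46° − 28.2·2 − 45 = 0 → P_y = 105.0 kN.
ΣM about P: M_P − 5·sin46°·2.8 − (28.2·2)·1.5 − 45·0.8 = 0 → M_P = 130.7 kN·m.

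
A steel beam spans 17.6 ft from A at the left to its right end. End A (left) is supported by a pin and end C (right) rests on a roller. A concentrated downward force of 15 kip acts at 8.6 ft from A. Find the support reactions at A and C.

Moments about A: C_y·17.6 − 15·8.6 = 0 → C_y = 129/17.6 = 7.32955 ≈ 7.330 kip.
ΣF_y = 0: A_y + 7.32955 − 15 = 0 → A_y = 7.670 kip.
ΣF_x = 0: no horizontal applied forces, so A_x = 0.

A_x = 0, A_y = 7.670 kip, C_y = 7.330 kip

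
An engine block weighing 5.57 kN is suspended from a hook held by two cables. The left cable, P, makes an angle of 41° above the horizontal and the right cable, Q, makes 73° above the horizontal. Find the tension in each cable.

T_P = 1.783 kN, T_Q = 4.602 kN

ΣF_x = 0: −T_P·cos41° + T_Q·cos73° = 0 → T_Q = 2.58134·T_P.
ΣF_y = 0: T_P·sin41° + T_Q·sin73° = 5.57.
Substitute: T_P·(0.656059 + 2.58134·0.956305) = 5.57 → T_P = 1.78262 ≈ 1.783 kN.
Then T_Q = 2.58134 × 1.78262 = 4.602 kN.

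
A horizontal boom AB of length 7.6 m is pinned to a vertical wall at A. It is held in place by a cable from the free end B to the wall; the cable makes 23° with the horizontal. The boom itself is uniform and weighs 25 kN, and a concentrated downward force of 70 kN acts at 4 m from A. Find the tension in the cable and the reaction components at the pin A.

ΣM about A: T·sin23°·7.6 − 25·3.8 − 70·4 = 0 → T = 375/(7.6·0.390731) = 126.282 ≈ 126.3 kN.
ΣF_x = 0: A_x − T·cos23° = 0 → A_x = 126.282 × 0.920505 = 116.2 kN.
ΣF_y = 0: A_y + T·sin23° − 25 − 70 = 0 → A_y = 95 − 126.282 × 0.390731 = 45.66 kN.

T = 126.3 kN, A_x = 116.2 kN, A_y = 45.66 kN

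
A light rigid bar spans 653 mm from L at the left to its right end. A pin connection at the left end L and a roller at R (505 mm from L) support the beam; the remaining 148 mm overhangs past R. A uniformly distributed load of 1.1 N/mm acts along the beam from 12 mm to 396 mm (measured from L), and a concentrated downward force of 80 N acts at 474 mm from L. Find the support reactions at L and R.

Resultant of the distributed load: 1.1 × 384 = 422.4 N at 204 mm from L.
Taking moments about L: R_y·505 − (1.1·384)·204 − 80·474 = 0 → R_y = 124089.6/505 = 245.722 ≈ 245.7 N.
ΣF_y = 0: L_y + 245.722 − 1.1·384 − 80 = 0 → L_y = 256.7 N.
ΣF_x = 0: no horizontal applied forces, so L_x = 0.

L_x = 0, L_y = 256.7 N, R_y = 245.7 N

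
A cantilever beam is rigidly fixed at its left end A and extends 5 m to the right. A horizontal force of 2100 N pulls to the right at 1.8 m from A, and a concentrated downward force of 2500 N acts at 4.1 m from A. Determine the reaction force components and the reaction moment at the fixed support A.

ΣF_x = 0: A_x + 2100 = 0 → A_x = -2100 N.
ΣF_y = 0: A_y − 2500 = 0 → A_y = 2500 N.
ΣM about A: M_A − 2500·4.1 = 0 → M_A = 10250 N·m.

A_x = -2100 N, A_y = 2500 N, M_A = 10250 N·m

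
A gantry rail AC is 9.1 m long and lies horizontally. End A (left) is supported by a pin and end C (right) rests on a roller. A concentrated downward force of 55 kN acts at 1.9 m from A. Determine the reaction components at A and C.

A_x = 0, A_y = 43.52 kN, C_y = 11.48 kN

ΣM about A: C_y·9.1 − 55·1.9 = 0 → C_y = 104.5/9.1 = 11.4835 ≈ 11.48 kN.
ΣF_y = 0: A_y + 11.4835 − 55 = 0 → A_y = 43.52 kN.
ΣF_x = 0: no horizontal applied forces, so A_x = 0.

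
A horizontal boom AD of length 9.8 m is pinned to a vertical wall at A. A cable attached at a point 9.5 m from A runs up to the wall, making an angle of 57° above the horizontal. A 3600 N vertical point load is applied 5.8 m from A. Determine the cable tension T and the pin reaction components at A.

ΣM about A: T·sin57°·9.5 − 3600·5.8 = 0 → T = 20880/(9.5·0.838671) = 2620.69 ≈ 2621 N.
ΣF_x = 0: A_x − T·cos57° = 0 → A_x = 2620.69 × 0.544639 = 1427 N.
ΣF_y = 0: A_y + T·sin57° − 3600 = 0 → A_y = 3600 − 2620.69 × 0.838671 = 1402 N.

T = 2621 N, A_x = 1427 N, A_y = 1402 N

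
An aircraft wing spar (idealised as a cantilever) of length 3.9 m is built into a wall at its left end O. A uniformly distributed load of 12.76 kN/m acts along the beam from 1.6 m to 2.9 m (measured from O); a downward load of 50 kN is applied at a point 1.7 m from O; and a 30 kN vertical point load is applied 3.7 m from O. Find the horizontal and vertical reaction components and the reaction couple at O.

O_x = 0, O_y = 96.59 kN, M_O = 233.3 kN·m

Resultant of the distributed load: 12.76 × 1.3 = 16.588 kN at 2.25 m from O.
ΣF_x = 0: O_x = 0.
ΣF_y = 0: O_y − 12.76·1.3 − 50 − 30 = 0 → O_y = 96.59 kN.
ΣM about O: M_O − (12.76·1.3)·2.25 − 50·1.7 − 30·3.7 = 0 → M_O = 233.3 kN·m.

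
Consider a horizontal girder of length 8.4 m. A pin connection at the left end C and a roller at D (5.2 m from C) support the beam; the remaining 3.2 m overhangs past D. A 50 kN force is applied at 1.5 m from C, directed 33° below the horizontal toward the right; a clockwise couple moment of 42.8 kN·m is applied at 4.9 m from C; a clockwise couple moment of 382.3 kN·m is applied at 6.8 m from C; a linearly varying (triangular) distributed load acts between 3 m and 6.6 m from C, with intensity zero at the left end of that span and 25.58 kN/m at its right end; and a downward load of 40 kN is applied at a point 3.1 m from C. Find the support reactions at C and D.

Resultant of the triangular load: ½ × 25.58 × 3.6 = 46.044 kN, acting at 5.4 m from C (one-third of the span from the peak).
Taking moments about C: D_y·5.2 − 50·sin33°·1.5 − 42.8 − 382.3 − (½·25.58·3.6)·5.4 − 40·3.1 = 0 → D_y = 838.586/5.2 = 161.267 ≈ 161.3 kN.
ΣF_y = 0: C_y + 161.267 − 50·sin33° − ½·25.58·3.6 − 40 = 0 → C_y = -47.99 kN.
ΣF_x = 0: C_x + 50·cos33° = 0 → C_x = -41.93 kN.

C_x = -41.93 kN, C_y = -47.99 kN, D_y = 161.3 kN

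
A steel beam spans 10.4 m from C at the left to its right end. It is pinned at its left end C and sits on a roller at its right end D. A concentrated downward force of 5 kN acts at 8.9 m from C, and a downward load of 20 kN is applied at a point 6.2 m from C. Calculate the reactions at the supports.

C_x = 0, C_y = 8.798 kN, D_y = 16.20 kN

Moments about C: D_y·10.4 − 5·8.9 − 20·6.2 = 0 → D_y = 168.5/10.4 = 16.2019 ≈ 16.20 kN.
ΣF_y = 0: C_y + 16.2019 − 5 − 20 = 0 → C_y = 8.798 kN.
ΣF_x = 0: no horizontal applied forces, so C_x = 0.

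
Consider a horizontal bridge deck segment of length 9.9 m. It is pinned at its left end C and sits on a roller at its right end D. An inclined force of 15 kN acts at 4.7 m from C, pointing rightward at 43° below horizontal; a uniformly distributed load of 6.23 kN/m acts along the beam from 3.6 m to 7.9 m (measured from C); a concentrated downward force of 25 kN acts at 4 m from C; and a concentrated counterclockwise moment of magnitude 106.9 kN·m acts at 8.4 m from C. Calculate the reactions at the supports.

C_x = -10.97 kN, C_y = 42.30 kN, D_y = 19.72 kN

Resultant of the distributed load: 6.23 × 4.3 = 26.789 kN at 5.75 m from C.
ΣM about C: D_y·9.9 − 15·sin43°·4.7 − (6.23·4.3)·5.75 − 25·4 + 106.9 = 0 → D_y = 195.218/9.9 = 19.719 ≈ 19.72 kN.
ΣF_y = 0: C_y + 19.719 − 15·sin43° − 6.23·4.3 − 25 = 0 → C_y = 42.30 kN.
ΣF_x = 0: C_x + 15·cos43° = 0 → C_x = -10.97 kN.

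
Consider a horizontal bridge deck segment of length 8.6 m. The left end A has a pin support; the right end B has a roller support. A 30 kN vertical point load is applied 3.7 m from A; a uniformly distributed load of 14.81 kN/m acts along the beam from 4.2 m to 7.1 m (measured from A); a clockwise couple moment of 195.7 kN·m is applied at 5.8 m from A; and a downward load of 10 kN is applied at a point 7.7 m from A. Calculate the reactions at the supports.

Resultant of the distributed load: 14.81 × 2.9 = 42.949 kN at 5.65 m from A.
Moments about A: B_y·8.6 − 30·3.7 − (14.81·2.9)·5.65 − 195.7 − 10·7.7 = 0 → B_y = 626.36185/8.6 = 72.8328 ≈ 72.83 kN.
ΣF_y = 0: A_y + 72.8328 − 30 − 14.81·2.9 − 10 = 0 → A_y = 10.12 kN.
ΣF_x = 0: no horizontal applied forces, so A_x = 0.

A_x = 0, A_y = 10.12 kN, B_y = 72.83 kN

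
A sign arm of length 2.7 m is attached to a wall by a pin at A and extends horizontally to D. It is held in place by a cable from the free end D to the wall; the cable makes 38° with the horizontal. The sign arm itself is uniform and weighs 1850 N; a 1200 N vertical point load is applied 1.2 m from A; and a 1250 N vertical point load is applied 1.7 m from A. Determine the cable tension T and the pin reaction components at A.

ΣM about A: T·sin38°·2.7 − 1850·1.35 − 1200·1.2 − 1250·1.7 = 0 → T = 6062.5/(2.7·0.615661) = 3647.09 ≈ 3647 N.
ΣF_x = 0: A_x − T·cos38° = 0 → A_x = 3647.09 × 0.788011 = 2874 N.
ΣF_y = 0: A_y + T·sin38° − 1850 − 1200 − 1250 = 0 → A_y = 4300 − 3647.09 × 0.615661 = 2055 N.

T = 3647 N, A_x = 2874 N, A_y = 2055 N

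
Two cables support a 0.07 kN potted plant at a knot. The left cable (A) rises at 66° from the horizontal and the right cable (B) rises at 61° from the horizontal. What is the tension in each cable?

ΣF_x = 0: −T_A·cos66° + T_B·cos61° = 0 → T_B = 0.838962·T_A.
ΣF_y = 0: T_A·sin66° + T_B·sin61° = 0.07.
Substitute: T_A·(0.913545 + 0.838962·0.87462) = 0.07 → T_A = 0.0424933 ≈ 0.04249 kN.
Then T_B = 0.838962 × 0.0424933 = 0.03565 kN.

T_A = 0.04249 kN, T_B = 0.03565 kN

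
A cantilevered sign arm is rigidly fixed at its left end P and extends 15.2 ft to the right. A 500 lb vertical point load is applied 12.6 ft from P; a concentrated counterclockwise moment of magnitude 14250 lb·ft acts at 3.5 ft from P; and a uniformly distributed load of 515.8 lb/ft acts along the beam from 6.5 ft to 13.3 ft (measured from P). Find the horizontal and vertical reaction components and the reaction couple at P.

P_x = 0, P_y = 4007 lb, M_P = 26770 lb·ft

Resultant of the distributed load: 515.8 × 6.8 = 3507.44 lb at 9.9 ft from P.
ΣF_x = 0: P_x = 0.
ΣF_y = 0: P_y − 500 − 515.8·6.8 = 0 → P_y = 4007 lb.
ΣM about P: M_P − 500·12.6 + 14250 − (515.8·6.8)·9.9 = 0 → M_P = 26770 lb·ft.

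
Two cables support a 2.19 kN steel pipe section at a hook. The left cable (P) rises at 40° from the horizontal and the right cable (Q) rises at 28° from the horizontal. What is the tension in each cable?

ΣF_x = 0: −T_P·cos40° + T_Q·cos28° = 0 → T_Q = 0.867599·T_P.
ΣF_y = 0: T_P·sin40° + T_Q·sin28° = 2.19.
Substitute: T_P·(0.642788 + 0.867599·0.469472) = 2.19 → T_P = 2.08551 ≈ 2.086 kN.
Then T_Q = 0.867599 × 2.08551 = 1.809 kN.

T_P = 2.086 kN, T_Q = 1.809 kN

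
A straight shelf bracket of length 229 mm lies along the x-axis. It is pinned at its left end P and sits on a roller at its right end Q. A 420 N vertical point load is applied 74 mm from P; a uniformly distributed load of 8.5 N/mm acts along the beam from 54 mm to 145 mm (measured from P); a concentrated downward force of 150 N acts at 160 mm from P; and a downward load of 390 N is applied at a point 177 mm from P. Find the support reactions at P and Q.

Resultant of the distributed load: 8.5 × 91 = 773.5 N at 99.5 mm from P.
ΣM about P: Q_y·229 − 420·74 − (8.5·91)·99.5 − 150·160 − 390·177 = 0 → Q_y = 201073.25/229 = 878.049 ≈ 878.0 N.
ΣF_y = 0: P_y + 878.049 − 420 − 8.5·91 − 150 − 390 = 0 → P_y = 855.5 N.
ΣF_x = 0: no horizontal applied forces, so P_x = 0.

P_x = 0, P_y = 855.5 N, Q_y = 878.0 N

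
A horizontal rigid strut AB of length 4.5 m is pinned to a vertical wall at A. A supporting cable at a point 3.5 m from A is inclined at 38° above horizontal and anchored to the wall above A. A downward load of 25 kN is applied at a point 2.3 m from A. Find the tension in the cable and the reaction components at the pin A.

ΣM about A: T·sin38°·3.5 − 25·2.3 = 0 → T = 57.5/(3.5·0.615661) = 26.6844 ≈ 26.68 kN.
ΣF_x = 0: A_x − T·cos38° = 0 → A_x = 26.6844 × 0.788011 = 21.03 kN.
ΣF_y = 0: A_y + T·sin38° − 25 = 0 → A_y = 25 − 26.6844 × 0.615661 = 8.571 kN.

T = 26.68 kN, A_x = 21.03 kN, A_y = 8.571 kN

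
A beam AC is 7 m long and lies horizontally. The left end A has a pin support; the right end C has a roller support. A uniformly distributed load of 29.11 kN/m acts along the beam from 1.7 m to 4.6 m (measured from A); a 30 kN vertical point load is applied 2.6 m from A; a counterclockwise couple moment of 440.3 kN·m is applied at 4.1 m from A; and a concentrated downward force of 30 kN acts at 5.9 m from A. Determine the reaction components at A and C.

A_x = 0, A_y = 132.9 kN, C_y = 11.52 kN

Resultant of the distributed load: 29.11 × 2.9 = 84.419 kN at 3.15 m from A.
ΣM about A: C_y·7 − (29.11·2.9)·3.15 − 30·2.6 + 440.3 − 30·5.9 = 0 → C_y = 80.61985/7 = 11.5171 ≈ 11.52 kN.
ΣF_y = 0: A_y + 11.5171 − 29.11·2.9 − 30 − 30 = 0 → A_y = 132.9 kN.
ΣF_x = 0: no horizontal applied forces, so A_x = 0.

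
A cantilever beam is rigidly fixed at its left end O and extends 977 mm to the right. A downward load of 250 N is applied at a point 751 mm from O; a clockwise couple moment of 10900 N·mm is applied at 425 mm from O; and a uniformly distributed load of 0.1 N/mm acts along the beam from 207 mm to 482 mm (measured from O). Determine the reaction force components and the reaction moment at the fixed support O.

Resultant of the distributed load: 0.1 × 275 = 27.5 N at 344.5 mm from O.
ΣF_x = 0: O_x = 0.
ΣF_y = 0: O_y − 250 − 0.1·275 = 0 → O_y = 277.5 N.
ΣM about O: M_O − 250·751 − 10900 − (0.1·275)·344.5 = 0 → M_O = 208100 N·mm.

O_x = 0, O_y = 277.5 N, M_O = 208100 N·mm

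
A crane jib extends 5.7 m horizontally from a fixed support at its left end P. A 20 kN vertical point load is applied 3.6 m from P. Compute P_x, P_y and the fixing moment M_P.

P_x = 0, P_y = 20.00 kN, M_P = 72.00 kN·m

ΣF_x = 0: P_x = 0.
ΣF_y = 0: P_y − 20 = 0 → P_y = 20.00 kN.
ΣM about P: M_P − 20·3.6 = 0 → M_P = 72.00 kN·m.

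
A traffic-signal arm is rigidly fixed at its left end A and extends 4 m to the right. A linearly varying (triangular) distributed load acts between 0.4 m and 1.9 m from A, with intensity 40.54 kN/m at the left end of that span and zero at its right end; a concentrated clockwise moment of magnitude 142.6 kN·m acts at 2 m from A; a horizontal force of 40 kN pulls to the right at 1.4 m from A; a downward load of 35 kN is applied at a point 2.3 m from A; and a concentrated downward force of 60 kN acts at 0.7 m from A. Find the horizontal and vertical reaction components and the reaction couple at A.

Resultant of the triangular load: ½ × 40.54 × 1.5 = 30.405 kN, acting at 0.9 m from A (one-third of the span from the peak).
ΣF_x = 0: A_x + 40 = 0 → A_x = -40.00 kN.
ΣF_y = 0: A_y − ½·40.54·1.5 − 35 − 60 = 0 → A_y = 125.4 kN.
ΣM about A: M_A − (½·40.54·1.5)·0.9 − 142.6 − 35·2.3 − 60·0.7 = 0 → M_A = 292.5 kN·m.

A_x = -40.00 kN, A_y = 125.4 kN, M_A = 292.5 kN·m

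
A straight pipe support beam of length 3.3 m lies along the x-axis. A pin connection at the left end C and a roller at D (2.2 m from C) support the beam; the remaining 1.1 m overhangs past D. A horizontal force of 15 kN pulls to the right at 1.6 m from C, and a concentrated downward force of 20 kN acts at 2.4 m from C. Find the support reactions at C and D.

C_x = -15.00 kN, C_y = -1.818 kN, D_y = 21.82 kN

Moments about C: D_y·2.2 − 20·2.4 = 0 → D_y = 48/2.2 = 21.8182 ≈ 21.82 kN.
ΣF_y = 0: C_y + 21.8182 − 20 = 0 → C_y = -1.818 kN.
ΣF_x = 0: C_x + 15 = 0 → C_x = -15.00 kN.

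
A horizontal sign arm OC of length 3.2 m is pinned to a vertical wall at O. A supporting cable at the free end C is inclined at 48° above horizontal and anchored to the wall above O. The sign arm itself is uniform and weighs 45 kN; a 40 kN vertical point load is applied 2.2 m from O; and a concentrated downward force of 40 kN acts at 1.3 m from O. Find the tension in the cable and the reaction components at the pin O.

ΣM about O: T·sin48°·3.2 − 45·1.6 − 40·2.2 − 40·1.3 = 0 → T = 212/(3.2·0.743145) = 89.1481 ≈ 89.15 kN.
ΣF_x = 0: O_x − T·cos48° = 0 → O_x = 89.1481 × 0.669131 = 59.65 kN.
ΣF_y = 0: O_y + T·sin48° − 45 − 40 − 40 = 0 → O_y = 125 − 89.1481 × 0.743145 = 58.75 kN.

T = 89.15 kN, O_x = 59.65 kN, O_y = 58.75 kN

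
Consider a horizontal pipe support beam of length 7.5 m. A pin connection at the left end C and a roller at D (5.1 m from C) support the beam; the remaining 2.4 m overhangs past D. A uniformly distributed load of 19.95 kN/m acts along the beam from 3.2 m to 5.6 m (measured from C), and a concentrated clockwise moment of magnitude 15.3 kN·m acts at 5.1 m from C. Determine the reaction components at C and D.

Resultant of the distributed load: 19.95 × 2.4 = 47.88 kN at 4.4 m from C.
ΣM about C: D_y·5.1 − (19.95·2.4)·4.4 − 15.3 = 0 → D_y = 225.972/5.1 = 44.3082 ≈ 44.31 kN.
ΣF_y = 0: C_y + 44.3082 − 19.95·2.4 = 0 → C_y = 3.572 kN.
ΣF_x = 0: no horizontal applied forces, so C_x = 0.

C_x = 0, C_y = 3.572 kN, D_y = 44.31 kN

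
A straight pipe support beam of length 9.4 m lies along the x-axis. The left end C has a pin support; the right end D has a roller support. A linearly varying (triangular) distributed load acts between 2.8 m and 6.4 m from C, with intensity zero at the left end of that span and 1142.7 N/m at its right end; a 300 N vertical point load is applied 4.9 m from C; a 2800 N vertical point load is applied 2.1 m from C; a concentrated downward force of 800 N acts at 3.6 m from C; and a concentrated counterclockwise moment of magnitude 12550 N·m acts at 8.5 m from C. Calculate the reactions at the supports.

Resultant of the triangular load: ½ × 1142.7 × 3.6 = 2056.86 N, acting at 5.2 m from C (one-third of the span from the peak).
ΣM about C: D_y·9.4 − (½·1142.7·3.6)·5.2 − 300·4.9 − 2800·2.1 − 800·3.6 + 12550 = 0 → D_y = 8375.672/9.4 = 891.029 ≈ 891.0 N.
ΣF_y = 0: C_y + 891.029 − ½·1142.7·3.6 − 300 − 2800 − 800 = 0 → C_y = 5066 N.
ΣF_x = 0: no horizontal applied forces, so C_x = 0.

C_x = 0, C_y = 5066 N, D_y = 891.0 N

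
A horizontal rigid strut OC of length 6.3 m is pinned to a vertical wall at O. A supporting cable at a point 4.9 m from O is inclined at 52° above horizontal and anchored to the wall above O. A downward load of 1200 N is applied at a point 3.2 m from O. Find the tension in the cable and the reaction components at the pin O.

T = 994.5 N, O_x = 612.3 N, O_y = 416.3 N

ΣM about O: T·sin52°·4.9 − 1200·3.2 = 0 → T = 3840/(4.9·0.788011) = 994.496 ≈ 994.5 N.
ΣF_x = 0: O_x − T·cos52° = 0 → O_x = 994.496 × 0.615661 = 612.3 N.
ΣF_y = 0: O_y + T·sin52° − 1200 = 0 → O_y = 1200 − 994.496 × 0.788011 = 416.3 N.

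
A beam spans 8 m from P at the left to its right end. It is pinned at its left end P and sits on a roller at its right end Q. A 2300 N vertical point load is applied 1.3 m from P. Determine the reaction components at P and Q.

P_x = 0, P_y = 1926 N, Q_y = 373.8 N

Taking moments about P: Q_y·8 − 2300·1.3 = 0 → Q_y = 2990/8 = 373.75 ≈ 373.8 N.
ΣF_y = 0: P_y + 373.75 − 2300 = 0 → P_y = 1926 N.
ΣF_x = 0: no horizontal applied forces, so P_x = 0.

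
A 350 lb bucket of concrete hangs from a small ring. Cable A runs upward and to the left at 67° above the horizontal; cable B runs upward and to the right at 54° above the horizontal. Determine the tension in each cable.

T_A = 240.0 lb, T_B = 159.5 lb

ΣF_x = 0: −T_A·cos67° + T_B·cos54° = 0 → T_B = 0.664752·T_A.
ΣF_y = 0: T_A·sin67° + T_B·sin54° = 350.
Substitute: T_A·(0.920505 + 0.664752·0.809017) = 350 → T_A = 240.005 ≈ 240.0 lb.
Then T_B = 0.664752 × 240.005 = 159.5 lb.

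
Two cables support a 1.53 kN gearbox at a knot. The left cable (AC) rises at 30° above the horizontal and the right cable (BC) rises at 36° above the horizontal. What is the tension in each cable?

T_AC = 1.355 kN, T_BC = 1.450 kN

ΣF_x = 0: −T_AC·cos30° + T_BC·cos36° = 0 → T_BC = 1.07047·T_AC.
ΣF_y = 0: T_AC·sin30° + T_BC·sin36° = 1.53.
Substitute: T_AC·(0.5 + 1.07047·0.587785) = 1.53 → T_AC = 1.35493 ≈ 1.355 kN.
Then T_BC = 1.07047 × 1.35493 = 1.450 kN.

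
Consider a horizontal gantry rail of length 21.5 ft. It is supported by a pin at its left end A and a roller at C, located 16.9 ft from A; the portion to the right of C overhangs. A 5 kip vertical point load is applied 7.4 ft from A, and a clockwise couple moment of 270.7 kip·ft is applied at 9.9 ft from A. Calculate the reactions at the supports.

A_x = 0, A_y = -13.21 kip, C_y = 18.21 kip

Taking moments about A: C_y·16.9 − 5·7.4 − 270.7 = 0 → C_y = 307.7/16.9 = 18.2071 ≈ 18.21 kip.
ΣF_y = 0: A_y + 18.2071 − 5 = 0 → A_y = -13.21 kip.
ΣF_x = 0: no horizontal applied forces, so A_x = 0.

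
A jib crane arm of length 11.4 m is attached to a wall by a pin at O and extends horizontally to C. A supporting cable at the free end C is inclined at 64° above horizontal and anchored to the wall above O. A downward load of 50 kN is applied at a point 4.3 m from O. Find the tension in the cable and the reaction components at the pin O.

ΣM about O: T·sin64°·11.4 − 50·4.3 = 0 → T = 215/(11.4·0.898794) = 20.9833 ≈ 20.98 kN.
ΣF_x = 0: O_x − T·cos64° = 0 → O_x = 20.9833 × 0.438371 = 9.198 kN.
ΣF_y = 0: O_y + T·sin64° − 50 = 0 → O_y = 50 − 20.9833 × 0.898794 = 31.14 kN.

T = 20.98 kN, O_x = 9.198 kN, O_y = 31.14 kN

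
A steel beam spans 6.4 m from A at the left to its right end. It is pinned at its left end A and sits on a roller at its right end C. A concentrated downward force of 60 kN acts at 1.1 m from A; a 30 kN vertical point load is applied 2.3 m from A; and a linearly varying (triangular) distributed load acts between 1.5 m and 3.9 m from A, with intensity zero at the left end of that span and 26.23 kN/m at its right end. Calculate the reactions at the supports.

Resultant of the triangular load: ½ × 26.23 × 2.4 = 31.476 kN, acting at 3.1 m from A (one-third of the span from the peak).
ΣM about A: C_y·6.4 − 60·1.1 − 30·2.3 − (½·26.23·2.4)·3.1 = 0 → C_y = 232.5756/6.4 = 36.3399 ≈ 36.34 kN.
ΣF_y = 0: A_y + 36.3399 − 60 − 30 − ½·26.23·2.4 = 0 → A_y = 85.14 kN.
ΣF_x = 0: no horizontal applied forces, so A_x = 0.

A_x = 0, A_y = 85.14 kN, C_y = 36.34 kN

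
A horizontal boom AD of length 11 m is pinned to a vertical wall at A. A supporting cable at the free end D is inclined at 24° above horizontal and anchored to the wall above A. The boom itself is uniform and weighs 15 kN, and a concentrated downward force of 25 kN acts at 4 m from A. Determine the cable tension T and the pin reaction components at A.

T = 40.79 kN, A_x = 37.26 kN, A_y = 23.41 kN

ΣM about A: T·sin24°·11 − 15·5.5 − 25·4 = 0 → T = 182.5/(11·0.406737) = 40.7903 ≈ 40.79 kN.
ΣF_x = 0: A_x − T·cos24° = 0 → A_x = 40.7903 × 0.913545 = 37.26 kN.
ΣF_y = 0: A_y + T·sin24° − 15 − 25 = 0 → A_y = 40 − 40.7903 × 0.406737 = 23.41 kN.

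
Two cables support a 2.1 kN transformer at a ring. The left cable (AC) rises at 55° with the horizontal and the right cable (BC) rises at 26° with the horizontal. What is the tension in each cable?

T_AC = 1.911 kN, T_BC = 1.220 kN

ΣF_x = 0: −T_AC·cos55° + T_BC·cos26° = 0 → T_BC = 0.638162·T_AC.
ΣF_y = 0: T_AC·sin55° + T_BC·sin26° = 2.1.
Substitute: T_AC·(0.819152 + 0.638162·0.438371) = 2.1 → T_AC = 1.911 kN.
Then T_BC = 0.638162 × 1.911 = 1.220 kN.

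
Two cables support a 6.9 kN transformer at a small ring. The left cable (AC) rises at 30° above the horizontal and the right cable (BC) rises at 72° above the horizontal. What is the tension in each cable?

ΣF_x = 0: −T_AC·cos30° + T_BC·cos72° = 0 → T_BC = 2.80252·T_AC.
ΣF_y = 0: T_AC·sin30° + T_BC·sin72° = 6.9.
Substitute: T_AC·(0.5 + 2.80252·0.951057) = 6.9 → T_AC = 2.17985 ≈ 2.180 kN.
Then T_BC = 2.80252 × 2.17985 = 6.109 kN.

T_AC = 2.180 kN, T_BC = 6.109 kN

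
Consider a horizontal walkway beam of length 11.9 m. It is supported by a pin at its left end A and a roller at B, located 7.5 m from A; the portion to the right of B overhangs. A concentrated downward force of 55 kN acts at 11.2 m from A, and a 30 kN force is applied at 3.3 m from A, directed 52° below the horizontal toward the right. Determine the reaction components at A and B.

A_x = -18.47 kN, A_y = -13.89 kN, B_y = 92.54 kN

ΣM about A: B_y·7.5 − 55·11.2 − 30·sin52°·3.3 = 0 → B_y = 694.013/7.5 = 92.5351 ≈ 92.54 kN.
ΣF_y = 0: A_y + 92.5351 − 55 − 30·sin52° = 0 → A_y = -13.89 kN.
ΣF_x = 0: A_x + 30·cos52° = 0 → A_x = -18.47 kN.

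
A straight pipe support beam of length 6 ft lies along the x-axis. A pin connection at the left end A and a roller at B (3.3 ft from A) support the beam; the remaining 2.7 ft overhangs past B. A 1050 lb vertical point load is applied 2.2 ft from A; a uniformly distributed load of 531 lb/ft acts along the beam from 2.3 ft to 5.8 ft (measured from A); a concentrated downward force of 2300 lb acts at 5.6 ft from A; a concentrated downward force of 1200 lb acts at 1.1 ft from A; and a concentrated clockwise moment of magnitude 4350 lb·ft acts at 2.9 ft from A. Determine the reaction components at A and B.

Resultant of the distributed load: 531 × 3.5 = 1858.5 lb at 4.05 ft from A.
Moments about A: B_y·3.3 − 1050·2.2 − (531·3.5)·4.05 − 2300·5.6 − 1200·1.1 − 4350 = 0 → B_y = 28386.925/3.3 = 8602.1 ≈ 8602 lb.
ΣF_y = 0: A_y + 8602.1 − 1050 − 531·3.5 − 2300 − 1200 = 0 → A_y = -2194 lb.
ΣF_x = 0: no horizontal applied forces, so A_x = 0.

A_x = 0, A_y = -2194 lb, B_y = 8602 lb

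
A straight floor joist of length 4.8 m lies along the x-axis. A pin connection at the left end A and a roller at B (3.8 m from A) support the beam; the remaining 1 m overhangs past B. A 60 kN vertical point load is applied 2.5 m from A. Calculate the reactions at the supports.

Taking moments about A: B_y·3.8 − 60·2.5 = 0 → B_y = 150/3.8 = 39.4737 ≈ 39.47 kN.
ΣF_y = 0: A_y + 39.4737 − 60 = 0 → A_y = 20.53 kN.
ΣF_x = 0: no horizontal applied forces, so A_x = 0.

A_x = 0, A_y = 20.53 kN, B_y = 39.47 kN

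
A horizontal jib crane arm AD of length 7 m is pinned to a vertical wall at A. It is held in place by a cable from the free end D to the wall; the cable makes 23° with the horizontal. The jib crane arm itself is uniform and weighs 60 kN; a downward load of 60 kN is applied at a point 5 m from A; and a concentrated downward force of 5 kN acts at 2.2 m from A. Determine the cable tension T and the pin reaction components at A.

T = 190.5 kN, A_x = 175.3 kN, A_y = 50.57 kN

ΣM about A: T·sin23°·7 − 60·3.5 − 60·5 − 5·2.2 = 0 → T = 521/(7·0.390731) = 190.485 ≈ 190.5 kN.
ΣF_x = 0: A_x − T·cos23° = 0 → A_x = 190.485 × 0.920505 = 175.3 kN.
ΣF_y = 0: A_y + T·sin23° − 60 − 60 − 5 = 0 → A_y = 125 − 190.485 × 0.390731 = 50.57 kN.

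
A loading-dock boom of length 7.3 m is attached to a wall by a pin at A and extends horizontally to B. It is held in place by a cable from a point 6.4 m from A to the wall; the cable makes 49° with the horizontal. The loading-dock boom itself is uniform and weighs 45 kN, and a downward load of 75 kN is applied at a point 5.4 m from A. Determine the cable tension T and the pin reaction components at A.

T = 117.9 kN, A_x = 77.32 kN, A_y = 31.05 kN

ΣM about A: T·sin49°·6.4 − 45·3.65 − 75·5.4 = 0 → T = 569.25/(6.4·0.75471) = 117.854 ≈ 117.9 kN.
ΣF_x = 0: A_x − T·cos49° = 0 → A_x = 117.854 × 0.656059 = 77.32 kN.
ΣF_y = 0: A_y + T·sin49° − 45 − 75 = 0 → A_y = 120 − 117.854 × 0.75471 = 31.05 kN.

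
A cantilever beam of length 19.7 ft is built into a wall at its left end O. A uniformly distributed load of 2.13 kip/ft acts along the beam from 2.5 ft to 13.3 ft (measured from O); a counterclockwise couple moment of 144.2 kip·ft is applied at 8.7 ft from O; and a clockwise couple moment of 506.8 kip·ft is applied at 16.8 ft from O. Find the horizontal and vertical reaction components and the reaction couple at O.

O_x = 0, O_y = 23.00 kip, M_O = 544.3 kip·ft

Resultant of the distributed load: 2.13 × 10.8 = 23.004 kip at 7.9 ft from O.
ΣF_x = 0: O_x = 0.
ΣF_y = 0: O_y − 2.13·10.8 = 0 → O_y = 23.00 kip.
ΣM about O: M_O − (2.13·10.8)·7.9 + 144.2 − 506.8 = 0 → M_O = 544.3 kip·ft.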